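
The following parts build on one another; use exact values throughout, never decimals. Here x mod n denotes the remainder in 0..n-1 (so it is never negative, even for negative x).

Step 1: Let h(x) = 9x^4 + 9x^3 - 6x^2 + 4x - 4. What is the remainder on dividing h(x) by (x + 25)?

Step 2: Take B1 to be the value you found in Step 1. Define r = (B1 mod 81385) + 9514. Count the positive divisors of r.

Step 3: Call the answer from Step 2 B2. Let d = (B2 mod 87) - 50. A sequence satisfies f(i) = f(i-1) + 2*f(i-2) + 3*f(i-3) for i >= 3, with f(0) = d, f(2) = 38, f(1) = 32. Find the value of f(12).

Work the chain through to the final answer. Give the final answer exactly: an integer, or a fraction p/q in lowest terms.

Step 1: remainder = value at the root: 9*(-25)^4 + 9*(-25)^3 - 6*(-25)^2 + 4*(-25)^1 - 4 = (3515625) + (-140625) + (-3750) + (-100) + (-4) = 3371146; answer 3371146
Step 2: B1 = 3371146; r = 43875; 43875 = 3^3 * 5^3 * 13; number of divisors = (3+1) * (3+1) * (1+1) = 32; answer 32
Step 3: B2 = 32; d = -18; f(3) = 1*(38) + 2*(32) + 3*(-18) = 48; iterating: f(3)=48, f(4)=220, f(5)=430, f(6)=1014, f(7)=2534, f(8)=5852, f(9)=13962, f(10)=33268, f(11)=78748, f(12)=187170; answer 187170

187170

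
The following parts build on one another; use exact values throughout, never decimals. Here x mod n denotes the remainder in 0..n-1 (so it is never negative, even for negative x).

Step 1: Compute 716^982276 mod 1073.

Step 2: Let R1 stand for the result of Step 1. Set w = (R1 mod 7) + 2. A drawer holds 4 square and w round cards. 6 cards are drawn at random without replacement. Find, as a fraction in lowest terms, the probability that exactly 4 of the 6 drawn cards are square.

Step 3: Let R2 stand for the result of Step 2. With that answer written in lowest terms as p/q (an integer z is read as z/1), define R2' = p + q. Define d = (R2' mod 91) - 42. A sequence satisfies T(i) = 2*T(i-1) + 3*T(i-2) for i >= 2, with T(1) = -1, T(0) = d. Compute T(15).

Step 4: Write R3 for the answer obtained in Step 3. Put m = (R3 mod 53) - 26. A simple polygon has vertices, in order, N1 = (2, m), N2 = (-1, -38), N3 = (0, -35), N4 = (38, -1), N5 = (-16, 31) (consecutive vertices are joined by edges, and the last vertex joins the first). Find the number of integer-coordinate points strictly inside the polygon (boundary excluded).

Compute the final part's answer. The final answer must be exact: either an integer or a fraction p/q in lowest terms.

Step 1: squarings mod 1073: 716^1=716, 716^2=835, 716^4=848, 716^8=194, 716^16=81, 716^32=123, 716^64=107, 716^128=719, 716^256=848, 716^512=194, 716^1024=81, 716^2048=123, 716^4096=107, 716^8192=719, 716^16384=848, 716^32768=194, 716^65536=81, 716^131072=123, 716^262144=107, 716^524288=719; 716^982276 = 716^4 * 716^256 * 716^1024 * 716^2048 * 716^4096 * 716^8192 * 716^16384 * 716^32768 * 716^131072 * 716^262144 * 716^524288 = 1006 (mod 1073); answer 1006
Step 2: R1 = 1006; w = 7; total draws C(11,6) = 462; favorable C(4,4)*C(7,2) = 21; P = 1/22; answer 1/22
Step 3: R2 = 1/22; threaded value p + q = 23; d = -19; T(2) = 2*(-1) + 3*(-19) = -59; iterating: T(2)=-59, T(3)=-121, T(4)=-419, T(5)=-1201, T(6)=-3659, T(7)=-10921, T(8)=-32819, T(9)=-98401, T(10)=-295259, T(11)=-885721, T(12)=-2657219, T(13)=-7971601, T(14)=-23914859, T(15)=-71744521; answer -71744521
Step 4: R3 = -71744521; m = 16; cross terms: (2*-38 - -1*16)=-60, (-1*-35 - 0*-38)=35, (0*-1 - 38*-35)=1330, (38*31 - -16*-1)=1162, (-16*16 - 2*31)=-318; twice the area = |2149| = 2149; area = 2149/2; boundary points = 3 + 1 + 2 + 2 + 3 = 11; strictly interior points = area - boundary/2 + 1 = 1070; answer 1070

1070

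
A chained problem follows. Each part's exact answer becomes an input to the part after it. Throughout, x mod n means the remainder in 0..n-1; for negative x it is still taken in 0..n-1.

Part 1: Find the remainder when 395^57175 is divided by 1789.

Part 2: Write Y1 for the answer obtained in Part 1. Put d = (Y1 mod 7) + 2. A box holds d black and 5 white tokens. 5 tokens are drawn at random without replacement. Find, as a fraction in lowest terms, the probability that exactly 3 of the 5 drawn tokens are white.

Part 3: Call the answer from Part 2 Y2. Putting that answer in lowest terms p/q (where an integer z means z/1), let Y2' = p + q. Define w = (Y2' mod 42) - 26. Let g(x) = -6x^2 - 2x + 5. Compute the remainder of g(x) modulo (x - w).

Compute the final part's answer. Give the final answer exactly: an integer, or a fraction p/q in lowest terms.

-3695

Part 1: squarings mod 1789: 395^1=395, 395^2=382, 395^4=1015, 395^8=1550, 395^16=1662, 395^32=28, 395^64=784, 395^128=1029, 395^256=1542, 395^512=183, 395^1024=1287, 395^2048=1544, 395^4096=988, 395^8192=1139, 395^16384=296, 395^32768=1744; 395^57175 = 395^1 * 395^2 * 395^4 * 395^16 * 395^64 * 395^256 * 395^512 * 395^1024 * 395^2048 * 395^4096 * 395^16384 * 395^32768 = 29 (mod 1789); answer 29
Part 2: Y1 = 29; d = 3; total draws C(8,5) = 56; favorable C(5,3)*C(3,2) = 30; P = 15/28; answer 15/28
Part 3: Y2 = 15/28; threaded value p + q = 43; w = -25; remainder = value at the root: -6*(-25)^2 - 2*(-25)^1 + 5 = (-3750) + (50) + (5) = -3695; answer -3695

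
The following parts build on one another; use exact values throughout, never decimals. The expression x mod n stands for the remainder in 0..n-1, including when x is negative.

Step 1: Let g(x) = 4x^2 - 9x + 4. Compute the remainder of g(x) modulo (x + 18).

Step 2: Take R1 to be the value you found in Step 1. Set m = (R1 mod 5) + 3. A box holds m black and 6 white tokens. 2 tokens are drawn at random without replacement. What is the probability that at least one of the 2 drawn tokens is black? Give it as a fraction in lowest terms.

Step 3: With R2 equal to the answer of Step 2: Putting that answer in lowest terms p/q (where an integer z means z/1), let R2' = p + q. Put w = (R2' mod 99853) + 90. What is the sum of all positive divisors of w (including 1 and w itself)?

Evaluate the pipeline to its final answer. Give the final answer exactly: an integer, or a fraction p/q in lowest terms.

Step 1: remainder = value at the root: 4*(-18)^2 - 9*(-18)^1 + 4 = (1296) + (162) + (4) = 1462; answer 1462
Step 2: R1 = 1462; m = 5; total draws C(11,2) = 55; complement C(6,2) = 15; favorable 55 - 15 = 40; P = 8/11; answer 8/11
Step 3: R2 = 8/11; threaded value p + q = 19; w = 109; 109 is prime, so its only divisors are 1 and 109; sigma = 1 + 109 = 110; answer 110

110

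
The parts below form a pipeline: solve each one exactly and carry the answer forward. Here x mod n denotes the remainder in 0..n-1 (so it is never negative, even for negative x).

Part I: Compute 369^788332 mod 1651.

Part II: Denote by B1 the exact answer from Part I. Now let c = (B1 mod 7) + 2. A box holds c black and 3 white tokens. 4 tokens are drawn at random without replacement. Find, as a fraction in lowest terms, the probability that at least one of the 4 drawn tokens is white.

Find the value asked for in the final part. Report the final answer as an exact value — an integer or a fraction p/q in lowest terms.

Part I: squarings mod 1651: 369^1=369, 369^2=779, 369^4=924, 369^8=209, 369^16=755, 369^32=430, 369^64=1639, 369^128=144, 369^256=924, 369^512=209, 369^1024=755, 369^2048=430, 369^4096=1639, 369^8192=144, 369^16384=924, 369^32768=209, 369^65536=755, 369^131072=430, 369^262144=1639, 369^524288=144; 369^788332 = 369^4 * 369^8 * 369^32 * 369^64 * 369^256 * 369^512 * 369^1024 * 369^262144 * 369^524288 = 612 (mod 1651); answer 612
Part II: B1 = 612; c = 5; total draws C(8,4) = 70; complement C(5,4) = 5; favorable 70 - 5 = 65; P = 13/14; answer 13/14

13/14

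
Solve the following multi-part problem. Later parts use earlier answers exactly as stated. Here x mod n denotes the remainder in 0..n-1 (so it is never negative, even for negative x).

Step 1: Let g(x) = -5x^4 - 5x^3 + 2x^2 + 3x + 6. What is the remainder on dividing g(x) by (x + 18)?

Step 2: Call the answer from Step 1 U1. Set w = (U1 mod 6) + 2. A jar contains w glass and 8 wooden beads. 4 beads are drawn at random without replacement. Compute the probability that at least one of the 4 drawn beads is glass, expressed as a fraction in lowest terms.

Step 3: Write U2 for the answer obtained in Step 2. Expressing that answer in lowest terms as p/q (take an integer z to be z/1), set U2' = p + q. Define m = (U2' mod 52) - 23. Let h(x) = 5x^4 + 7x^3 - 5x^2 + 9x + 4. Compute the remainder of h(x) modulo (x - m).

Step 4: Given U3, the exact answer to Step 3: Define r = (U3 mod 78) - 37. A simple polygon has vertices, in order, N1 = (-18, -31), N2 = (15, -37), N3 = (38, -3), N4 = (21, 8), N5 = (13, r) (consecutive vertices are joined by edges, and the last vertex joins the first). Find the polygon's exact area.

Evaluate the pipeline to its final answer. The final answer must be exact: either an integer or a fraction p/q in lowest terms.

1065/2

Step 1: remainder = value at the root: -5*(-18)^4 - 5*(-18)^3 + 2*(-18)^2 + 3*(-18)^1 + 6 = (-524880) + (29160) + (648) + (-54) + (6) = -495120; answer -495120
Step 2: U1 = -495120; w = 2; total draws C(10,4) = 210; complement C(8,4) = 70; favorable 210 - 70 = 140; P = 2/3; answer 2/3
Step 3: U2 = 2/3; threaded value p + q = 5; m = -18; remainder = value at the root: 5*(-18)^4 + 7*(-18)^3 - 5*(-18)^2 + 9*(-18)^1 + 4 = (524880) + (-40824) + (-1620) + (-162) + (4) = 482278; answer 482278
Step 4: U3 = 482278; r = -33; cross terms: (-18*-37 - 15*-31)=1131, (15*-3 - 38*-37)=1361, (38*8 - 21*-3)=367, (21*-33 - 13*8)=-797, (13*-31 - -18*-33)=-997; twice the area = |1065| = 1065; area = 1065/2; answer 1065/2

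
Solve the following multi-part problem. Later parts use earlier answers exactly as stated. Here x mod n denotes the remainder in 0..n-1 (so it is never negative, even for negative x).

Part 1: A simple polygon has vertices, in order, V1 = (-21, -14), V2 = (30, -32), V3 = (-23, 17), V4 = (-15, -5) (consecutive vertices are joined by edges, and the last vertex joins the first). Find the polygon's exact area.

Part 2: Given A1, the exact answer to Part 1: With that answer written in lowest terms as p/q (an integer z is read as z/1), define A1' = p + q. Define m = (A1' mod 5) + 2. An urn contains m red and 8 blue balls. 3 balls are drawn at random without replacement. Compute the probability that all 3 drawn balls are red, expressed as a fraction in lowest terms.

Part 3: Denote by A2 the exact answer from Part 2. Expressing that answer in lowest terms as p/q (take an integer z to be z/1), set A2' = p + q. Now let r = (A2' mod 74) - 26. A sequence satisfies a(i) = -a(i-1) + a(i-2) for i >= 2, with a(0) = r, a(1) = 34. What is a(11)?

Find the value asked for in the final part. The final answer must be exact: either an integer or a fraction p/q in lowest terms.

Part 1: cross terms: (-21*-32 - 30*-14)=1092, (30*17 - -23*-32)=-226, (-23*-5 - -15*17)=370, (-15*-14 - -21*-5)=105; twice the area = |1341| = 1341; area = 1341/2; answer 1341/2
Part 2: A1 = 1341/2; threaded value p + q = 1343; m = 5; total draws C(13,3) = 286; favorable C(5,3) = 10; P = 5/143; answer 5/143
Part 3: A2 = 5/143; threaded value p + q = 148; r = -26; a(2) = -1*(34) + 1*(-26) = -60; iterating: a(2)=-60, a(3)=94, a(4)=-154, a(5)=248, a(6)=-402, a(7)=650, a(8)=-1052, a(9)=1702, a(10)=-2754, a(11)=4456; answer 4456

4456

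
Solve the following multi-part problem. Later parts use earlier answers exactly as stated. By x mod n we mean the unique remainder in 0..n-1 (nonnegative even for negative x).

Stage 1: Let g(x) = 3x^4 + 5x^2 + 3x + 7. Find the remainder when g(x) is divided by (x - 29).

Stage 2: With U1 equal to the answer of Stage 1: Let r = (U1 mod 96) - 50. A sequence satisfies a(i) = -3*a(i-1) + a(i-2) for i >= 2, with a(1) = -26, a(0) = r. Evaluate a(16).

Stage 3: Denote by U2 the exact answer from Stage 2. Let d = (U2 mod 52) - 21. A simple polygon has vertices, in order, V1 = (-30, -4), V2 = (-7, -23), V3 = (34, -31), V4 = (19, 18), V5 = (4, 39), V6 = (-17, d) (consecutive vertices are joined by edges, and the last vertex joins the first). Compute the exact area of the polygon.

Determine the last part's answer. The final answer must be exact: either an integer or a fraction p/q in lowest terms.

2012

Stage 1: remainder = value at the root: 3*(29)^4 + 5*(29)^2 + 3*(29)^1 + 7 = (2121843) + (4205) + (87) + (7) = 2126142; answer 2126142
Stage 2: U1 = 2126142; r = -20; a(2) = -3*(-26) + 1*(-20) = 58; iterating: a(2)=58, a(3)=-200, a(4)=658, a(5)=-2174, a(6)=7180, a(7)=-23714, a(8)=78322, a(9)=-258680, a(10)=854362, a(11)=-2821766, a(12)=9319660, a(13)=-30780746, a(14)=101661898, a(15)=-335766440, a(16)=1108961218; answer 1108961218
Stage 3: U2 = 1108961218; d = -7; cross terms: (-30*-23 - -7*-4)=662, (-7*-31 - 34*-23)=999, (34*18 - 19*-31)=1201, (19*39 - 4*18)=669, (4*-7 - -17*39)=635, (-17*-4 - -30*-7)=-142; twice the area = |4024| = 4024; area = 2012; answer 2012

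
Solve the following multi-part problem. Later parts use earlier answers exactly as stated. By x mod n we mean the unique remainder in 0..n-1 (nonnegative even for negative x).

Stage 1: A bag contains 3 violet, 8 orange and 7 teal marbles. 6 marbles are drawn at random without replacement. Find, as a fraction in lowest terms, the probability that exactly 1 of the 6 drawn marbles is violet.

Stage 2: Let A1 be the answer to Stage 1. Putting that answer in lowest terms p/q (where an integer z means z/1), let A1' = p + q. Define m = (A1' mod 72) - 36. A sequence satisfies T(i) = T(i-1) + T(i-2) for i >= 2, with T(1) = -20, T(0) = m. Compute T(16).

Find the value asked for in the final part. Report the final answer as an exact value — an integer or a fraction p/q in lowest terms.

-24010

Stage 1: total draws C(18,6) = 18564; favorable C(3,1)*C(15,5) = 9009; P = 33/68; answer 33/68
Stage 2: A1 = 33/68; threaded value p + q = 101; m = -7; T(2) = 1*(-20) + 1*(-7) = -27; iterating: T(2)=-27, T(3)=-47, T(4)=-74, T(5)=-121, T(6)=-195, T(7)=-316, T(8)=-511, T(9)=-827, T(10)=-1338, T(11)=-2165, T(12)=-3503, T(13)=-5668, T(14)=-9171, T(15)=-14839, T(16)=-24010; answer -24010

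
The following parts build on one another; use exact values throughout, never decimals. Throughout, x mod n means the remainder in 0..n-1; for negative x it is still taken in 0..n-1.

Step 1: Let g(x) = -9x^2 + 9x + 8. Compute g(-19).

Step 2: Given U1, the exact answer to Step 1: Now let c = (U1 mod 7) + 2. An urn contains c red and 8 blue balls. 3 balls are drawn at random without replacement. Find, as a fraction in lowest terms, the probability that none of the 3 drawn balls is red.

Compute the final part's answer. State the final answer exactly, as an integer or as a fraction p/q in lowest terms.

Step 1: -9*(-19)^2 + 9*(-19)^1 + 8 = (-3249) + (-171) + (8) = -3412; answer -3412
Step 2: U1 = -3412; c = 6; total draws C(14,3) = 364; favorable C(8,3) = 56; P = 2/13; answer 2/13

2/13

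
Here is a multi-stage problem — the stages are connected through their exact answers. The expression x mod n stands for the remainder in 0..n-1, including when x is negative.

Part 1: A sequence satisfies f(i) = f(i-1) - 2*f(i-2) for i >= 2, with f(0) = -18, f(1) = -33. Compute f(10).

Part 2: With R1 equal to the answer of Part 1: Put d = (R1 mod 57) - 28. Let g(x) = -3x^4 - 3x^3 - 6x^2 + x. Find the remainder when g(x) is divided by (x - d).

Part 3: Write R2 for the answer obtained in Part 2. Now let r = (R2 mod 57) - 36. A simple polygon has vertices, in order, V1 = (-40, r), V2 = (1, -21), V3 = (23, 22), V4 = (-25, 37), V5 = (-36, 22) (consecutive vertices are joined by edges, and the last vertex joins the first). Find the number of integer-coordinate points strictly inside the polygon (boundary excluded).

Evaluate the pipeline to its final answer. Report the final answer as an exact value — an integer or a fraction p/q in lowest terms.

Part 1: f(2) = 1*(-33) - 2*(-18) = 3; iterating: f(2)=3, f(3)=69, f(4)=63, f(5)=-75, f(6)=-201, f(7)=-51, f(8)=351, f(9)=453, f(10)=-249; answer -249
Part 2: R1 = -249; d = 8; remainder = value at the root: -3*(8)^4 - 3*(8)^3 - 6*(8)^2 + 1*(8)^1 = (-12288) + (-1536) + (-384) + (8) = -14200; answer -14200
Part 3: R2 = -14200; r = 14; cross terms: (-40*-21 - 1*14)=826, (1*22 - 23*-21)=505, (23*37 - -25*22)=1401, (-25*22 - -36*37)=782, (-36*14 - -40*22)=376; twice the area = |3890| = 3890; area = 1945; boundary points = 1 + 1 + 3 + 1 + 4 = 10; strictly interior points = area - boundary/2 + 1 = 1941; answer 1941

1941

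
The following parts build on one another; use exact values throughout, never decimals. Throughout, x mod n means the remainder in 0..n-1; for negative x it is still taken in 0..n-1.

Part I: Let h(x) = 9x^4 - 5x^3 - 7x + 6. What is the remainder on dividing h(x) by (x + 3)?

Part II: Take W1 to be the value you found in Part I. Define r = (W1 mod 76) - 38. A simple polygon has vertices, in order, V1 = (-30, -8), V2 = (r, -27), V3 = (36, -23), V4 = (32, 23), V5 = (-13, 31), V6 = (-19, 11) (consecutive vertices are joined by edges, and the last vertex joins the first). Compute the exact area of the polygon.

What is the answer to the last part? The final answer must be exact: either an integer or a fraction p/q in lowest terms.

2655

Part I: remainder = value at the root: 9*(-3)^4 - 5*(-3)^3 - 7*(-3)^1 + 6 = (729) + (135) + (21) + (6) = 891; answer 891
Part II: W1 = 891; r = 17; cross terms: (-30*-27 - 17*-8)=946, (17*-23 - 36*-27)=581, (36*23 - 32*-23)=1564, (32*31 - -13*23)=1291, (-13*11 - -19*31)=446, (-19*-8 - -30*11)=482; twice the area = |5310| = 5310; area = 2655; answer 2655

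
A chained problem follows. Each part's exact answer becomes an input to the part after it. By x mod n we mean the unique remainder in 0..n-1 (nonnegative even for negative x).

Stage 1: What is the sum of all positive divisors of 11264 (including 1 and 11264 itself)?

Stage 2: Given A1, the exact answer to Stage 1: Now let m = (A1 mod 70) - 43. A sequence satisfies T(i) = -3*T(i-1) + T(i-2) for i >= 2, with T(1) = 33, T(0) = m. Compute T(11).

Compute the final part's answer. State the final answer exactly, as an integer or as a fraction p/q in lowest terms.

3769296

Stage 1: 11264 = 2^10 * 11; sigma = (1 + 2 + 4 + 8 + 16 + 32 + 64 + 128 + 256 + 512 + 1024) * (1 + 11) = 2047 * 12 = 24564; answer 24564
Stage 2: A1 = 24564; m = 21; T(2) = -3*(33) + 1*(21) = -78; iterating: T(2)=-78, T(3)=267, T(4)=-879, T(5)=2904, T(6)=-9591, T(7)=31677, T(8)=-104622, T(9)=345543, T(10)=-1141251, T(11)=3769296; answer 3769296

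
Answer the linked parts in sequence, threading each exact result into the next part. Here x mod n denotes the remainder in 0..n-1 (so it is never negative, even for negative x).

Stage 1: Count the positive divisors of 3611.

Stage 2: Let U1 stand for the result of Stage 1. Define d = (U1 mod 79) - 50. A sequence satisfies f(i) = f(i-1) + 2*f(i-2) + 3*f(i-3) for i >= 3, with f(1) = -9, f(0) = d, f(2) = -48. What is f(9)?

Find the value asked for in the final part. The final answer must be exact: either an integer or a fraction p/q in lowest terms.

Stage 1: 3611 = 23 * 157; number of divisors = (1+1) * (1+1) = 4; answer 4
Stage 2: U1 = 4; d = -46; f(3) = 1*(-48) + 2*(-9) + 3*(-46) = -204; iterating: f(3)=-204, f(4)=-327, f(5)=-879, f(6)=-2145, f(7)=-4884, f(8)=-11811, f(9)=-28014; answer -28014

-28014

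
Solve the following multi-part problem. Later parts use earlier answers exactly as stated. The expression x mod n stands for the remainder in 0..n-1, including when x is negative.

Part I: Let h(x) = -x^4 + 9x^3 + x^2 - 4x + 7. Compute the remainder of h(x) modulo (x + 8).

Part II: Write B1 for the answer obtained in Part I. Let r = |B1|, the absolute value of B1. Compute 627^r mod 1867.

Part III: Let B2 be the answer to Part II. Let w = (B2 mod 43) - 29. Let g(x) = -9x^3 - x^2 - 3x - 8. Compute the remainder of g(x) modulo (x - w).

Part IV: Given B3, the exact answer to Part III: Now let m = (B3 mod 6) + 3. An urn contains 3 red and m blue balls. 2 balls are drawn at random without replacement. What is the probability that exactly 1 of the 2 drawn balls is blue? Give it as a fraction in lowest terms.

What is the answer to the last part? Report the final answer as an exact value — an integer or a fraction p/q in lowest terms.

7/15

Part I: remainder = value at the root: -1*(-8)^4 + 9*(-8)^3 + 1*(-8)^2 - 4*(-8)^1 + 7 = (-4096) + (-4608) + (64) + (32) + (7) = -8601; answer -8601
Part II: B1 = -8601; r = 8601; squarings mod 1867: 627^1=627, 627^2=1059, 627^4=1281, 627^8=1735, 627^16=621, 627^32=1039, 627^64=395, 627^128=1064, 627^256=694, 627^512=1817, 627^1024=633, 627^2048=1151, 627^4096=1098, 627^8192=1389; 627^8601 = 627^1 * 627^8 * 627^16 * 627^128 * 627^256 * 627^8192 = 729 (mod 1867); answer 729
Part III: B2 = 729; w = 12; remainder = value at the root: -9*(12)^3 - 1*(12)^2 - 3*(12)^1 - 8 = (-15552) + (-144) + (-36) + (-8) = -15740; answer -15740
Part IV: B3 = -15740; m = 7; total draws C(10,2) = 45; favorable C(7,1)*C(3,1) = 21; P = 7/15; answer 7/15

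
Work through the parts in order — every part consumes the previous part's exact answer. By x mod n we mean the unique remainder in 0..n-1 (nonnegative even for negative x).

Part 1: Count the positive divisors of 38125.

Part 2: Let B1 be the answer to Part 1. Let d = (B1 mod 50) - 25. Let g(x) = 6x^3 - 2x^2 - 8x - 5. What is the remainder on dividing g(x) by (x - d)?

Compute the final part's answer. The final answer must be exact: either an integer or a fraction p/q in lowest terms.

Part 1: 38125 = 5^4 * 61; number of divisors = (4+1) * (1+1) = 10; answer 10
Part 2: B1 = 10; d = -15; remainder = value at the root: 6*(-15)^3 - 2*(-15)^2 - 8*(-15)^1 - 5 = (-20250) + (-450) + (120) + (-5) = -20585; answer -20585

-20585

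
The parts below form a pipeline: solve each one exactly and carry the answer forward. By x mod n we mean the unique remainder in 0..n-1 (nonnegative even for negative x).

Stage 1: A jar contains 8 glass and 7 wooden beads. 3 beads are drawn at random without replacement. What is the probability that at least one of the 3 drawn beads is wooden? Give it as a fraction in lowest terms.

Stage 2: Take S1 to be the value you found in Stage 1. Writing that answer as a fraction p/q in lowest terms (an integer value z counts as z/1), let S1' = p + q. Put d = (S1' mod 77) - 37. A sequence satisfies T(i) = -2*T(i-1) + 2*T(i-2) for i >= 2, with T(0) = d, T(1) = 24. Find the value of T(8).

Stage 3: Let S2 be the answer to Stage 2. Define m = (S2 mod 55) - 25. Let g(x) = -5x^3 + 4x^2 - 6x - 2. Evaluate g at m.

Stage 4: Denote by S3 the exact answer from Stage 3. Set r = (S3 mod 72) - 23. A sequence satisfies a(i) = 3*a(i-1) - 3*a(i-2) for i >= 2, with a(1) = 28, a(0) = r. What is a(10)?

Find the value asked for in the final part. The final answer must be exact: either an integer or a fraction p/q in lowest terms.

-11664

Stage 1: total draws C(15,3) = 455; complement C(8,3) = 56; favorable 455 - 56 = 399; P = 57/65; answer 57/65
Stage 2: S1 = 57/65; threaded value p + q = 122; d = 8; T(2) = -2*(24) + 2*(8) = -32; iterating: T(2)=-32, T(3)=112, T(4)=-288, T(5)=800, T(6)=-2176, T(7)=5952, T(8)=-16256; answer -16256
Stage 3: S2 = -16256; m = -1; -5*(-1)^3 + 4*(-1)^2 - 6*(-1)^1 - 2 = (5) + (4) + (6) + (-2) = 13; answer 13
Stage 4: S3 = 13; r = -10; a(2) = 3*(28) - 3*(-10) = 114; iterating: a(2)=114, a(3)=258, a(4)=432, a(5)=522, a(6)=270, a(7)=-756, a(8)=-3078, a(9)=-6966, a(10)=-11664; answer -11664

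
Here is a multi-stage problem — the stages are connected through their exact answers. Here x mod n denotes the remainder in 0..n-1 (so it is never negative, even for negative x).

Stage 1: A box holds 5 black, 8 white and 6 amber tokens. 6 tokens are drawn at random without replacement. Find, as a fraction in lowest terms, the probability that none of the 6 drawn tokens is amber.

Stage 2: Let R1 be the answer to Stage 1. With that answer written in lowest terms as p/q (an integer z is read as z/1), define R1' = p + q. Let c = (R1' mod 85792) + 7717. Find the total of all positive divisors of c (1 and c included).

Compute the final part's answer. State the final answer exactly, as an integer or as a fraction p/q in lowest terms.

Stage 1: total draws C(19,6) = 27132; favorable C(13,6) = 1716; P = 143/2261; answer 143/2261
Stage 2: R1 = 143/2261; threaded value p + q = 2404; c = 10121; 10121 = 29 * 349; sigma = (1 + 29) * (1 + 349) = 30 * 350 = 10500; answer 10500

10500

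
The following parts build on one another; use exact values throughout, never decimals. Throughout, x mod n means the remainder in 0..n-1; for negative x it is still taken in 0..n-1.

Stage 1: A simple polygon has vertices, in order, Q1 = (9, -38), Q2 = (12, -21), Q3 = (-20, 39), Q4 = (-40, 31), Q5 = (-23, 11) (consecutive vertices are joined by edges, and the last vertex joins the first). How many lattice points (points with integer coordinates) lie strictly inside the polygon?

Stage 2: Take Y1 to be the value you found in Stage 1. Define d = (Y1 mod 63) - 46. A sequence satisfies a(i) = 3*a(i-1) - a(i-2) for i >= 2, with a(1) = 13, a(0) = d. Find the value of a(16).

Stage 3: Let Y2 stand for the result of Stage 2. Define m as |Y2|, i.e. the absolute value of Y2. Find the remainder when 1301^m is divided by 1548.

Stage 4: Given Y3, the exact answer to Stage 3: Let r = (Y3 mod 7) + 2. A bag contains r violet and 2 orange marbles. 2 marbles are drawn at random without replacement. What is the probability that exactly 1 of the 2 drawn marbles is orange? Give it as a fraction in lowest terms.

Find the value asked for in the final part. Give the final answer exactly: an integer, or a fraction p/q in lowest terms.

Stage 1: cross terms: (9*-21 - 12*-38)=267, (12*39 - -20*-21)=48, (-20*31 - -40*39)=940, (-40*11 - -23*31)=273, (-23*-38 - 9*11)=775; twice the area = |2303| = 2303; area = 2303/2; boundary points = 1 + 4 + 4 + 1 + 1 = 11; strictly interior points = area - boundary/2 + 1 = 1147; answer 1147
Stage 2: Y1 = 1147; d = -33; a(2) = 3*(13) - 1*(-33) = 72; iterating: a(2)=72, a(3)=203, a(4)=537, a(5)=1408, a(6)=3687, a(7)=9653, a(8)=25272, a(9)=66163, a(10)=173217, a(11)=453488, a(12)=1187247, a(13)=3108253, a(14)=8137512, a(15)=21304283, a(16)=55775337; answer 55775337
Stage 3: Y2 = 55775337; m = 55775337; squarings mod 1548: 1301^1=1301, 1301^2=637, 1301^4=193, 1301^8=97, 1301^16=121, 1301^32=709, 1301^64=1129, 1301^128=637, 1301^256=193, 1301^512=97, 1301^1024=121, 1301^2048=709, 1301^4096=1129, 1301^8192=637, 1301^16384=193, 1301^32768=97, 1301^65536=121, 1301^131072=709, 1301^262144=1129, 1301^524288=637, 1301^1048576=193, 1301^2097152=97, 1301^4194304=121, 1301^8388608=709, 1301^16777216=1129, 1301^33554432=637; 1301^55775337 = 1301^1 * 1301^8 * 1301^32 * 1301^64 * 1301^4096 * 1301^65536 * 1301^131072 * 1301^1048576 * 1301^4194304 * 1301^16777216 * 1301^33554432 = 809 (mod 1548); answer 809
Stage 4: Y3 = 809; r = 6; total draws C(8,2) = 28; favorable C(2,1)*C(6,1) = 12; P = 3/7; answer 3/7

3/7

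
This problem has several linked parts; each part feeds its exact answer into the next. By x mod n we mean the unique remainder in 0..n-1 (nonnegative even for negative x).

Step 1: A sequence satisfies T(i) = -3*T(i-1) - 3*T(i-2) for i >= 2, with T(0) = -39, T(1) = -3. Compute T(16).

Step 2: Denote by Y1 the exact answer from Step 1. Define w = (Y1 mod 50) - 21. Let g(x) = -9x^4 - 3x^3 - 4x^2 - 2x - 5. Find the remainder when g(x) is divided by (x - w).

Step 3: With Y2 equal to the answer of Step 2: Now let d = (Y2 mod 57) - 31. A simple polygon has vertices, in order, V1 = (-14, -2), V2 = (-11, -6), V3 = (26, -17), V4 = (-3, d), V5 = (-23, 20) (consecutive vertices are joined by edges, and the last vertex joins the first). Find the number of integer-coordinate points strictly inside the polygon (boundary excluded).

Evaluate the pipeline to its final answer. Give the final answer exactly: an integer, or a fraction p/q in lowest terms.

847

Step 1: T(2) = -3*(-3) - 3*(-39) = 126; iterating: T(2)=126, T(3)=-369, T(4)=729, T(5)=-1080, T(6)=1053, T(7)=81, T(8)=-3402, T(9)=9963, T(10)=-19683, T(11)=29160, T(12)=-28431, T(13)=-2187, T(14)=91854, T(15)=-269001, T(16)=531441; answer 531441
Step 2: Y1 = 531441; w = 20; remainder = value at the root: -9*(20)^4 - 3*(20)^3 - 4*(20)^2 - 2*(20)^1 - 5 = (-1440000) + (-24000) + (-1600) + (-40) + (-5) = -1465645; answer -1465645
Step 3: Y2 = -1465645; d = 22; cross terms: (-14*-6 - -11*-2)=62, (-11*-17 - 26*-6)=343, (26*22 - -3*-17)=521, (-3*20 - -23*22)=446, (-23*-2 - -14*20)=326; twice the area = |1698| = 1698; area = 849; boundary points = 1 + 1 + 1 + 2 + 1 = 6; strictly interior points = area - boundary/2 + 1 = 847; answer 847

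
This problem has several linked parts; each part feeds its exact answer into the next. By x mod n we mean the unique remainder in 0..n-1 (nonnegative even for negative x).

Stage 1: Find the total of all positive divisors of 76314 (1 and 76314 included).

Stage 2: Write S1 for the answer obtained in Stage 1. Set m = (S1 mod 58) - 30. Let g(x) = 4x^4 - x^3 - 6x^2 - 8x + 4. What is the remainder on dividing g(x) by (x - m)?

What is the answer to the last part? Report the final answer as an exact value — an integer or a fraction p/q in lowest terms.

1309636

Stage 1: 76314 = 2 * 3 * 7 * 23 * 79; sigma = (1 + 2) * (1 + 3) * (1 + 7) * (1 + 23) * (1 + 79) = 3 * 4 * 8 * 24 * 80 = 184320; answer 184320
Stage 2: S1 = 184320; m = 24; remainder = value at the root: 4*(24)^4 - 1*(24)^3 - 6*(24)^2 - 8*(24)^1 + 4 = (1327104) + (-13824) + (-3456) + (-192) + (4) = 1309636; answer 1309636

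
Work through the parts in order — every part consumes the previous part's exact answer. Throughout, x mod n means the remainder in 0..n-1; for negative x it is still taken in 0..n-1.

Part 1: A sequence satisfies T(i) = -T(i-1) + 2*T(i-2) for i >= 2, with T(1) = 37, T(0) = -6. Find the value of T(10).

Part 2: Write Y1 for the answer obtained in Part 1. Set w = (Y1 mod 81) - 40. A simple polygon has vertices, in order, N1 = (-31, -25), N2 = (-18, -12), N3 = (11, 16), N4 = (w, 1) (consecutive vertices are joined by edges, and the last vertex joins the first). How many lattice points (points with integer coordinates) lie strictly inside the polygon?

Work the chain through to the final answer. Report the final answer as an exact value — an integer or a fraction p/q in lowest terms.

Part 1: T(2) = -1*(37) + 2*(-6) = -49; iterating: T(2)=-49, T(3)=123, T(4)=-221, T(5)=467, T(6)=-909, T(7)=1843, T(8)=-3661, T(9)=7347, T(10)=-14669; answer -14669
Part 2: Y1 = -14669; w = 33; cross terms: (-31*-12 - -18*-25)=-78, (-18*16 - 11*-12)=-156, (11*1 - 33*16)=-517, (33*-25 - -31*1)=-794; twice the area = |-1545| = 1545; area = 1545/2; boundary points = 13 + 1 + 1 + 2 = 17; strictly interior points = area - boundary/2 + 1 = 765; answer 765

765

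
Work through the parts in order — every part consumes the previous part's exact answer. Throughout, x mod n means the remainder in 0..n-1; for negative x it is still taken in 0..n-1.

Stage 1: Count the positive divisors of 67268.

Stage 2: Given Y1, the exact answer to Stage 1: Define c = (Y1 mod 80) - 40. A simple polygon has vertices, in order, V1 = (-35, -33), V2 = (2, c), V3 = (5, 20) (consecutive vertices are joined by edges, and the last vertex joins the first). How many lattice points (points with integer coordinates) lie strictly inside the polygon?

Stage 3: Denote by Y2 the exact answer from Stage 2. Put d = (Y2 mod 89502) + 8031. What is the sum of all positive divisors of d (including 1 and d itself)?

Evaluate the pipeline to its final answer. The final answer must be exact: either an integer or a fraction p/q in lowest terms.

26136

Stage 1: 67268 = 2^2 * 67 * 251; number of divisors = (2+1) * (1+1) * (1+1) = 12; answer 12
Stage 2: Y1 = 12; c = -28; cross terms: (-35*-28 - 2*-33)=1046, (2*20 - 5*-28)=180, (5*-33 - -35*20)=535; twice the area = |1761| = 1761; area = 1761/2; boundary points = 1 + 3 + 1 = 5; strictly interior points = area - boundary/2 + 1 = 879; answer 879
Stage 3: Y2 = 879; d = 8910; 8910 = 2 * 3^4 * 5 * 11; sigma = (1 + 2) * (1 + 3 + 9 + 27 + 81) * (1 + 5) * (1 + 11) = 3 * 121 * 6 * 12 = 26136; answer 26136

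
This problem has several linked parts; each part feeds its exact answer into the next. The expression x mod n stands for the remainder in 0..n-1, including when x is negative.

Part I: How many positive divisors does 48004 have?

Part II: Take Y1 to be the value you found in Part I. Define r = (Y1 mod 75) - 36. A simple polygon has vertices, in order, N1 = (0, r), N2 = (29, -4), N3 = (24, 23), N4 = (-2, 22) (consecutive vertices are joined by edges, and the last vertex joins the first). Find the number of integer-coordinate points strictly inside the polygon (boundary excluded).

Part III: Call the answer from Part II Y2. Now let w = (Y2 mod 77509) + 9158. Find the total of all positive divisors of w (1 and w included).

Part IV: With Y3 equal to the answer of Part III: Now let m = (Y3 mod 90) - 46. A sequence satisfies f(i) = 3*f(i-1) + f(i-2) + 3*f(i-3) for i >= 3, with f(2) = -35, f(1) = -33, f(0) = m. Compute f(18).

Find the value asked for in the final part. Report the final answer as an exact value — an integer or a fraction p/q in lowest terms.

-33179427611

Part I: 48004 = 2^2 * 11 * 1091; number of divisors = (2+1) * (1+1) * (1+1) = 12; answer 12
Part II: Y1 = 12; r = -24; cross terms: (0*-4 - 29*-24)=696, (29*23 - 24*-4)=763, (24*22 - -2*23)=574, (-2*-24 - 0*22)=48; twice the area = |2081| = 2081; area = 2081/2; boundary points = 1 + 1 + 1 + 2 = 5; strictly interior points = area - boundary/2 + 1 = 1039; answer 1039
Part III: Y2 = 1039; w = 10197; 10197 = 3^2 * 11 * 103; sigma = (1 + 3 + 9) * (1 + 11) * (1 + 103) = 13 * 12 * 104 = 16224; answer 16224
Part IV: Y3 = 16224; m = -22; f(3) = 3*(-35) + 1*(-33) + 3*(-22) = -204; iterating: f(3)=-204, f(4)=-746, f(5)=-2547, f(6)=-8999, f(7)=-31782, f(8)=-111986, f(9)=-394737, f(10)=-1391543, f(11)=-4905324, f(12)=-17291726, f(13)=-60955131, f(14)=-214873091, f(15)=-757449582, f(16)=-2670087230, f(17)=-9412330545, f(18)=-33179427611; answer -33179427611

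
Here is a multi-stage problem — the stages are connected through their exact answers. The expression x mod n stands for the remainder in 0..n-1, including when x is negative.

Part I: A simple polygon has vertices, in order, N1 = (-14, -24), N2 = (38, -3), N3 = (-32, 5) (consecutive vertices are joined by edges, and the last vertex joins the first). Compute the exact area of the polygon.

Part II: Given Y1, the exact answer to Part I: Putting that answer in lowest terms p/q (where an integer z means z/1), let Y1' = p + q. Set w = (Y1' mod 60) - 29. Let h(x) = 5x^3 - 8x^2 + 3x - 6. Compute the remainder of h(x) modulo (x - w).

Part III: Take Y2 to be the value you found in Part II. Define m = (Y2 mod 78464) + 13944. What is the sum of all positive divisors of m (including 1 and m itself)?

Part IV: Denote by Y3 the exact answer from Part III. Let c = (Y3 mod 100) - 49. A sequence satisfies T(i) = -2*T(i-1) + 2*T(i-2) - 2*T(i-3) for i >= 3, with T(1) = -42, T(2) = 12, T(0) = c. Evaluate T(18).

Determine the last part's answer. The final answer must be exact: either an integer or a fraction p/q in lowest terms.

1435740096

Part I: cross terms: (-14*-3 - 38*-24)=954, (38*5 - -32*-3)=94, (-32*-24 - -14*5)=838; twice the area = |1886| = 1886; area = 943; answer 943
Part II: Y1 = 943; threaded value p + q = 944; w = 15; remainder = value at the root: 5*(15)^3 - 8*(15)^2 + 3*(15)^1 - 6 = (16875) + (-1800) + (45) + (-6) = 15114; answer 15114
Part III: Y2 = 15114; m = 29058; 29058 = 2 * 3 * 29 * 167; sigma = (1 + 2) * (1 + 3) * (1 + 29) * (1 + 167) = 3 * 4 * 30 * 168 = 60480; answer 60480
Part IV: Y3 = 60480; c = 31; T(3) = -2*(12) + 2*(-42) - 2*(31) = -170; iterating: T(3)=-170, T(4)=448, T(5)=-1260, T(6)=3756, T(7)=-10928, T(8)=31888, T(9)=-93144, T(10)=271920, T(11)=-793904, T(12)=2317936, T(13)=-6767520, T(14)=19758720, T(15)=-57688352, T(16)=168429184, T(17)=-491752512, T(18)=1435740096; answer 1435740096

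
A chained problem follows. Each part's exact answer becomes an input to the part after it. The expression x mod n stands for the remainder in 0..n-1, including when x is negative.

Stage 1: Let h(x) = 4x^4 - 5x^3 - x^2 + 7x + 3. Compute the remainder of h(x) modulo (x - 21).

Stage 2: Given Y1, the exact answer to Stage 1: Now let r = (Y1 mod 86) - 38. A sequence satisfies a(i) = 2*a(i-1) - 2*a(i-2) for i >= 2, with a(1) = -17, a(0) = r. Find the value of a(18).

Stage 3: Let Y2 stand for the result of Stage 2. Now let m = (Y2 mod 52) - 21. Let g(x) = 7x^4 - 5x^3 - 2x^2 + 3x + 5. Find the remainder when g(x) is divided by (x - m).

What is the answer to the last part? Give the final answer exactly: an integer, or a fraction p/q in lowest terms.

15020

Stage 1: remainder = value at the root: 4*(21)^4 - 5*(21)^3 - 1*(21)^2 + 7*(21)^1 + 3 = (777924) + (-46305) + (-441) + (147) + (3) = 731328; answer 731328
Stage 2: Y1 = 731328; r = 32; a(2) = 2*(-17) - 2*(32) = -98; iterating: a(2)=-98, a(3)=-162, a(4)=-128, a(5)=68, a(6)=392, a(7)=648, a(8)=512, a(9)=-272, a(10)=-1568, a(11)=-2592, a(12)=-2048, a(13)=1088, a(14)=6272, a(15)=10368, a(16)=8192, a(17)=-4352, a(18)=-25088; answer -25088
Stage 3: Y2 = -25088; m = 7; remainder = value at the root: 7*(7)^4 - 5*(7)^3 - 2*(7)^2 + 3*(7)^1 + 5 = (16807) + (-1715) + (-98) + (21) + (5) = 15020; answer 15020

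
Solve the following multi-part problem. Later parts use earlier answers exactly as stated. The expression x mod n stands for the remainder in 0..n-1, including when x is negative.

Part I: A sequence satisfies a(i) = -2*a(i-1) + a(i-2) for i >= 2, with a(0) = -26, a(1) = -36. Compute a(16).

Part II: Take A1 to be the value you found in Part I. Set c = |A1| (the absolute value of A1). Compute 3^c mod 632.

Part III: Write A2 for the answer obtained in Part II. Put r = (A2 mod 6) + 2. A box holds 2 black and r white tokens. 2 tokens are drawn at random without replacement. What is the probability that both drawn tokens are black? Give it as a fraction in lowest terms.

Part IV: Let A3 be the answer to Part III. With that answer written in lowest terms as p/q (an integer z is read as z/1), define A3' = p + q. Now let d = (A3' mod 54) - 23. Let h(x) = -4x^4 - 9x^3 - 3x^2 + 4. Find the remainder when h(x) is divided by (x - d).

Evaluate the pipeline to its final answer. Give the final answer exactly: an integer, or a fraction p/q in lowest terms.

-67820

Part I: a(2) = -2*(-36) + 1*(-26) = 46; iterating: a(2)=46, a(3)=-128, a(4)=302, a(5)=-732, a(6)=1766, a(7)=-4264, a(8)=10294, a(9)=-24852, a(10)=59998, a(11)=-144848, a(12)=349694, a(13)=-844236, a(14)=2038166, a(15)=-4920568, a(16)=11879302; answer 11879302
Part II: A1 = 11879302; c = 11879302; squarings mod 632: 3^1=3, 3^2=9, 3^4=81, 3^8=241, 3^16=569, 3^32=177, 3^64=361, 3^128=129, 3^256=209, 3^512=73, 3^1024=273, 3^2048=585, 3^4096=313, 3^8192=9, 3^16384=81, 3^32768=241, 3^65536=569, 3^131072=177, 3^262144=361, 3^524288=129, 3^1048576=209, 3^2097152=73, 3^4194304=273, 3^8388608=585; 3^11879302 = 3^2 * 3^4 * 3^128 * 3^256 * 3^512 * 3^16384 * 3^65536 * 3^262144 * 3^1048576 * 3^2097152 * 3^8388608 = 121 (mod 632); answer 121
Part III: A2 = 121; r = 3; total draws C(5,2) = 10; favorable C(2,2) = 1; P = 1/10; answer 1/10
Part IV: A3 = 1/10; threaded value p + q = 11; d = -12; remainder = value at the root: -4*(-12)^4 - 9*(-12)^3 - 3*(-12)^2 + 4 = (-82944) + (15552) + (-432) + (4) = -67820; answer -67820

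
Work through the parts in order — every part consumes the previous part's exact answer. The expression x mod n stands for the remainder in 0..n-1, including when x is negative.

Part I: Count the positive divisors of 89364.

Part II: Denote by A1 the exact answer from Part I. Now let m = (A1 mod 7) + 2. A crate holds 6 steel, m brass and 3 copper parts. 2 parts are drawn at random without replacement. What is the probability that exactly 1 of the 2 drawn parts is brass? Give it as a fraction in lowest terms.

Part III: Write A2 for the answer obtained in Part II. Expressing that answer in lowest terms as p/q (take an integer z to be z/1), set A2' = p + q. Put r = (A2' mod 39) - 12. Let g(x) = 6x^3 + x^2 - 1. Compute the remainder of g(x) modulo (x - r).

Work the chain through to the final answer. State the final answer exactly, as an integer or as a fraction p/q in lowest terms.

Part I: 89364 = 2^2 * 3 * 11 * 677; number of divisors = (2+1) * (1+1) * (1+1) * (1+1) = 24; answer 24
Part II: A1 = 24; m = 5; total draws C(14,2) = 91; favorable C(5,1)*C(9,1) = 45; P = 45/91; answer 45/91
Part III: A2 = 45/91; threaded value p + q = 136; r = 7; remainder = value at the root: 6*(7)^3 + 1*(7)^2 - 1 = (2058) + (49) + (-1) = 2106; answer 2106

2106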